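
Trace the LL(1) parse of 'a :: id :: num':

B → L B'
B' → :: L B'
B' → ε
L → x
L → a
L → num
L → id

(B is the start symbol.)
LL(1) parsing maintains a stack (initially the start symbol over $) and the input. At each step: if the stack top is a terminal, match it against the current input token; if it is a non-terminal N, replace it with the RHS of M[N, lookahead] (the unique production whose predict set contains the lookahead).

Stack is shown with the top on the left.

Stack      Input             Action
-----------------------------------
B $        a :: id :: num $  output B → L B'
L B' $     a :: id :: num $  output L → a
a B' $     a :: id :: num $  match 'a'
B' $       :: id :: num $    output B' → :: L B'
:: L B' $  :: id :: num $    match '::'
L B' $     id :: num $       output L → id
id B' $    id :: num $       match 'id'
B' $       :: num $          output B' → :: L B'
:: L B' $  :: num $          match '::'
L B' $     num $             output L → num
num B' $   num $             match 'num'
B' $       $                 output B' → ε
$          $                 accept

The string is accepted.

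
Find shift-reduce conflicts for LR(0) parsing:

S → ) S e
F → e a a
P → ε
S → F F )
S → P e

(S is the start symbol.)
Yes — I0: [P → .] vs [F → . e a a]; I1: [P → .] vs [F → . e a a]

A shift-reduce conflict occurs when an LR(0) state has both:
  - a complete (reduce) item [A → α .] (dot at the end), and
  - a shift item [B → β . c γ] (dot before a terminal).

Augment with S' → S and build the canonical LR(0) collection (I0 = CLOSURE({[S' → . S]}), then GOTO on every symbol after a dot until no new states appear). It has 13 states:
  I0: { [F → . e a a], [P → .], [S → . ) S e], [S → . F F )], [S → . P e], [S' → . S] }  — shift, reduce
  I1: { [F → . e a a], [P → .], [S → ) . S e], [S → . ) S e], [S → . F F )], [S → . P e] }  — shift, reduce
  I2: { [F → . e a a], [S → F . F )] }  — shift
  I3: { [S → P . e] }  — shift
  I4: { [S' → S .] }  — accept
  I5: { [F → e . a a] }  — shift
  I6: { [F → e a . a] }  — shift
  I7: { [F → e a a .] }  — reduce
  I8: { [S → P e .] }  — reduce
  I9: { [S → F F . )] }  — shift
  I10: { [S → F F ) .] }  — reduce
  I11: { [S → ) S . e] }  — shift
  I12: { [S → ) S e .] }  — reduce

I0 contains reduce item [P → .] and shift items [F → . e a a], [S → . ) S e] — shift-reduce conflict.
I1 contains reduce item [P → .] and shift items [F → . e a a], [S → . ) S e] — shift-reduce conflict.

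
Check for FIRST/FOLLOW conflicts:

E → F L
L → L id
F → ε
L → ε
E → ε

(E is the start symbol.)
Yes. L → L id with FOLLOW(L) on { 'id' }

Nullable non-terminals: E, F, L.
FIRST sets used below: FIRST(F) = { ε }, FIRST(L) = { 'id', ε }

E: nullable alternative(s) E → F L, E → ε; FOLLOW(E) = { $ }
  E → F L: FIRST \ {ε} = { 'id' } — disjoint from FOLLOW(E)
  E → ε: FIRST \ {ε} = { } — disjoint from FOLLOW(E)
F has a nullable alternative but only one production, so nothing to check.

L: nullable alternative(s) L → ε; FOLLOW(L) = { $, 'id' }
  L → L id: FIRST \ {ε} = { 'id' } — overlaps FOLLOW(L) on { 'id' }: CONFLICT
  L → ε: FIRST \ {ε} = { } — this is the only nullable alternative, skip

So the grammar has 1 FIRST/FOLLOW conflict (marked CONFLICT above).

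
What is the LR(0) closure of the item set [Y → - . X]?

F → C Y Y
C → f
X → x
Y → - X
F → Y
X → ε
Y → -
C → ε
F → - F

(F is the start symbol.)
To compute CLOSURE, for each item [A → α.Bβ] where B is a non-terminal, add [B → .γ] for all productions B → γ; repeat for the newly added items until nothing changes.

Start with: [Y → - . X]
  [Y → - . X] has the dot before X: add [X → . x], [X → .]
No further items can be added.

CLOSURE = { [X → . x], [X → .], [Y → - . X] }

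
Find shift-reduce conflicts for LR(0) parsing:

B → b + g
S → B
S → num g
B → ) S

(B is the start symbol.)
Augment with B' → B and build the canonical LR(0) collection (I0 = CLOSURE({[B' → . B]}), then GOTO on every symbol after a dot until no new states appear). It has 10 states:
  I0: { [B → . ) S], [B → . b + g], [B' → . B] }  — shift
  I1: { [B → ) . S], [B → . ) S], [B → . b + g], [S → . B], [S → . num g] }  — shift
  I2: { [B' → B .] }  — accept
  I3: { [B → b . + g] }  — shift
  I4: { [B → b + . g] }  — shift
  I5: { [B → b + g .] }  — reduce
  I6: { [S → B .] }  — reduce
  I7: { [B → ) S .] }  — reduce
  I8: { [S → num . g] }  — shift
  I9: { [S → num g .] }  — reduce

No state contains both a complete item and a shift item.

Answer: No shift-reduce conflicts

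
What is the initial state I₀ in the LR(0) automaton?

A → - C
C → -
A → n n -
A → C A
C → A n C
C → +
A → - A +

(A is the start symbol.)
First, augment the grammar with A' → A
I₀ = CLOSURE({ [A' → . A] }):
  [A' → . A] has the dot before A: add [A → . - C], [A → . n n -], [A → . C A], [A → . - A +]
  [A → . C A] has the dot before C: add [C → . -], [C → . A n C], [C → . +]
No further items can be added.

I₀ = { [A → . - A +], [A → . - C], [A → . C A], [A → . n n -], [A' → . A], [C → . +], [C → . -], [C → . A n C] }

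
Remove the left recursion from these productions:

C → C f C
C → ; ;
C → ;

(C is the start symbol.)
C → ; ; C'
C → ; C'
C' → f C C'
C' → ε

C is directly left-recursive. The standard transformation for
  A → A α₁ | ... | A α_m | β₁ | ... | β_n
is
  A  → β₁ A' | ... | β_n A'
  A' → α₁ A' | ... | α_m A' | ε

C → ; ; becomes C → ; ; C'
C → ; becomes C → ; C'
C → C f C becomes C' → f C C'
Add C' → ε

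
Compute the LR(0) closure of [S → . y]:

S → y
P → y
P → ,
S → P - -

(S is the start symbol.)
To compute CLOSURE, for each item [A → α.Bβ] where B is a non-terminal, add [B → .γ] for all productions B → γ; repeat for the newly added items until nothing changes.

Start with: [S → . y]
The dot precedes the terminal y, so nothing is added.

CLOSURE = { [S → . y] }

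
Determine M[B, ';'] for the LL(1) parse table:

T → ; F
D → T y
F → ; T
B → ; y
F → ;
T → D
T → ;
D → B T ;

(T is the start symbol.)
To find M[B, ';'], we find productions for B where ';' is in the predict set (PREDICT(N → α) = (FIRST(α) \ {ε}) ∪ (FOLLOW(N) if α ⇒* ε)).

B → ; y: PREDICT = { ';' }
  ';' is in predict set, so this production goes in M[B, ';']

M[B, ';'] = B → ; y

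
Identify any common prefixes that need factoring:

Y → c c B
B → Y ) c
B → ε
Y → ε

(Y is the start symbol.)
No, left-factoring is not needed

Left-factoring is needed when two productions for the same non-terminal
share a common prefix on the right-hand side.

Productions for Y:
  Y → c c B
  Y → ε
Productions for B:
  B → Y ) c
  B → ε

No common prefixes found.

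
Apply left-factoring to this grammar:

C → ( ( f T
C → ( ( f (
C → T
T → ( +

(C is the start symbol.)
C → ( ( f C'
C' → T
C' → (
C → T
T → ( +

Left-factoring transforms A → αβ₁ | αβ₂ into A → αA' and A' → β₁ | β₂
(α is the longest common prefix among the alternatives). Repeat until
no nonterminal has two alternatives with a common prefix.

Round 1: C has alternatives sharing prefix '( ( f'. Introduce C': C → ( ( f C'
  Add: C' → T
  Add: C' → (

No remaining common prefixes — done.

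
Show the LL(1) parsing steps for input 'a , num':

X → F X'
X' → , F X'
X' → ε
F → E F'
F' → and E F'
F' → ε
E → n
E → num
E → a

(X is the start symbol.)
Stack is shown with the top on the left.

Stack        Input      Action
------------------------------
X $          a , num $  output X → F X'
F X' $       a , num $  output F → E F'
E F' X' $    a , num $  output E → a
a F' X' $    a , num $  match 'a'
F' X' $      , num $    output F' → ε
X' $         , num $    output X' → , F X'
, F X' $     , num $    match ','
F X' $       num $      output F → E F'
E F' X' $    num $      output E → num
num F' X' $  num $      match 'num'
F' X' $      $          output F' → ε
X' $         $          output X' → ε
$            $          accept

The string is accepted.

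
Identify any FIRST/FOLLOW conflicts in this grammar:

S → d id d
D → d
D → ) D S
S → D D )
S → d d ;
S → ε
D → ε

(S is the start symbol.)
Yes. S → d id d with FOLLOW(S) on { 'd' }; S → D D ')' with FOLLOW(S) on { ')', 'd' }; S → d d ';' with FOLLOW(S) on { 'd' }; D → d with FOLLOW(D) on { 'd' }; D → ')' D S with FOLLOW(D) on { ')' }

A FIRST/FOLLOW conflict occurs when a non-terminal N has a nullable alternative N → β (β ⇒* ε) and another alternative N → α with FIRST(α) ∩ FOLLOW(N) ≠ ∅: on such a lookahead the parser cannot decide between expanding α and letting N vanish via β.

Nullable non-terminals: D, S.
FIRST sets used below: FIRST(D) = { ')', 'd', ε }

D: nullable alternative(s) D → ε; FOLLOW(D) = { ')', 'd' }
  D → d: FIRST \ {ε} = { 'd' } — overlaps FOLLOW(D) on { 'd' }: CONFLICT
  D → ) D S: FIRST \ {ε} = { ')' } — overlaps FOLLOW(D) on { ')' }: CONFLICT
  D → ε: FIRST \ {ε} = { } — this is the only nullable alternative, skip

S: nullable alternative(s) S → ε; FOLLOW(S) = { $, ')', 'd' }
  S → d id d: FIRST \ {ε} = { 'd' } — overlaps FOLLOW(S) on { 'd' }: CONFLICT
  S → D D ): FIRST \ {ε} = { ')', 'd' } — overlaps FOLLOW(S) on { ')', 'd' }: CONFLICT
  S → d d ;: FIRST \ {ε} = { 'd' } — overlaps FOLLOW(S) on { 'd' }: CONFLICT
  S → ε: FIRST \ {ε} = { } — this is the only nullable alternative, skip

So the grammar has 5 FIRST/FOLLOW conflicts (marked CONFLICT above).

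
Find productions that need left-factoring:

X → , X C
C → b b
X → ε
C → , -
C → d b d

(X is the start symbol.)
Left-factoring is needed when two productions for the same non-terminal
share a common prefix on the right-hand side.

Productions for X:
  X → , X C
  X → ε
Productions for C:
  C → b b
  C → , -
  C → d b d

No common prefixes found.

Answer: No, left-factoring is not needed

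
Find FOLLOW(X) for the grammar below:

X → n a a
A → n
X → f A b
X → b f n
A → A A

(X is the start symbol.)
{ $ }

To compute FOLLOW(X), find every occurrence of X on a right-hand side N → α X β: add FIRST(β) \ {ε}, and if β is empty or nullable also add FOLLOW(N). Iterate to a fixed point.

X is the start symbol, so $ ∈ FOLLOW(X).
X does not occur on any right-hand side.

Taking the union: FOLLOW(X) = { $ }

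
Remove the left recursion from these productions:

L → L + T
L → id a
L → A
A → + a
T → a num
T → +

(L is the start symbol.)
L is directly left-recursive. The standard transformation for
  A → A α₁ | ... | A α_m | β₁ | ... | β_n
is
  A  → β₁ A' | ... | β_n A'
  A' → α₁ A' | ... | α_m A' | ε

L → id a becomes L → id a L'
L → A becomes L → A L'
L → L + T becomes L' → + T L'
Add L' → ε

Productions for other non-terminals are unchanged:
  A → + a
  T → a num
  T → +

Resulting grammar:
L → id a L'
L → A L'
L' → + T L'
L' → ε
A → + a
T → a num
T → +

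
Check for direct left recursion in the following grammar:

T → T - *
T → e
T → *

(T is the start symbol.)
Yes, T is left-recursive

Direct left recursion occurs when N → N α for some non-terminal N (the right-hand side begins with the left-hand side itself).

T → T - *: LEFT RECURSIVE (starts with T)
T → e: starts with e
T → *: starts with '*'

The grammar has direct left recursion on: T.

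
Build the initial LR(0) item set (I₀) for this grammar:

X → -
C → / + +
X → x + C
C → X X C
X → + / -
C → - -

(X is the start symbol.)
{ [X → . + / -], [X → . -], [X → . x + C], [X' → . X] }

First, augment the grammar with X' → X
I₀ = CLOSURE({ [X' → . X] }):
  [X' → . X] has the dot before X: add [X → . -], [X → . x + C], [X → . + / -]
No further items can be added.

I₀ = { [X → . + / -], [X → . -], [X → . x + C], [X' → . X] }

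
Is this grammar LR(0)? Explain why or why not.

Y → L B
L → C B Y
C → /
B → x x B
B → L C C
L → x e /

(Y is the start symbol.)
Yes, the grammar is LR(0)

Augment with Y' → Y and build the canonical LR(0) collection (I0 = CLOSURE({[Y' → . Y]}), then GOTO on every symbol after a dot until no new states appear). It has 17 states:
  I0: { [C → . /], [L → . C B Y], [L → . x e /], [Y → . L B], [Y' → . Y] }  — shift
  I1: { [C → / .] }  — reduce
  I2: { [B → . L C C], [B → . x x B], [C → . /], [L → . C B Y], [L → . x e /], [L → C . B Y] }  — shift
  I3: { [B → . L C C], [B → . x x B], [C → . /], [L → . C B Y], [L → . x e /], [Y → L . B] }  — shift
  I4: { [Y' → Y .] }  — accept
  I5: { [L → x . e /] }  — shift
  I6: { [L → x e . /] }  — shift
  I7: { [L → x e / .] }  — reduce
  I8: { [Y → L B .] }  — reduce
  I9: { [B → L . C C], [C → . /] }  — shift
  I10: { [B → x . x B], [L → x . e /] }  — shift
  I11: { [B → . L C C], [B → . x x B], [B → x x . B], [C → . /], [L → . C B Y], [L → . x e /] }  — shift
  I12: { [B → x x B .] }  — reduce
  I13: { [B → L C . C], [C → . /] }  — shift
  I14: { [B → L C C .] }  — reduce
  I15: { [C → . /], [L → . C B Y], [L → . x e /], [L → C B . Y], [Y → . L B] }  — shift
  I16: { [L → C B Y .] }  — reduce

Every state is either a pure shift/goto state or contains exactly one complete item and nothing to shift — no conflicts. The grammar is LR(0).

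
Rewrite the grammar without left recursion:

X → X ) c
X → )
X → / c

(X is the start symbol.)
X is directly left-recursive. The standard transformation for
  A → A α₁ | ... | A α_m | β₁ | ... | β_n
is
  A  → β₁ A' | ... | β_n A'
  A' → α₁ A' | ... | α_m A' | ε

X → ) becomes X → ) X'
X → / c becomes X → / c X'
X → X ) c becomes X' → ) c X'
Add X' → ε

Resulting grammar:
X → ) X'
X → / c X'
X' → ) c X'
X' → ε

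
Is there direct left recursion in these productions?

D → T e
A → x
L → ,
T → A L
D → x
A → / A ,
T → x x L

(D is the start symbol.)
Direct left recursion occurs when N → N α for some non-terminal N (the right-hand side begins with the left-hand side itself).

D → T e: starts with T
A → x: starts with x
L → ,: starts with ','
T → A L: starts with A
D → x: starts with x
A → / A ,: starts with '/'
T → x x L: starts with x

No direct left recursion found.

Answer: No direct left recursion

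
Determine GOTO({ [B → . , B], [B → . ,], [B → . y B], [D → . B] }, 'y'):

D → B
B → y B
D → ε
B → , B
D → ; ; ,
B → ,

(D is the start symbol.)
GOTO(I, 'y') = CLOSURE({ [A → αX.β] : [A → α.Xβ] ∈ I, X = 'y' })

Items with dot before 'y', with the dot advanced:
  [B → . y B] → [B → y . B]
Closure of the advanced items:
  [B → y . B] has the dot before B: add [B → . y B], [B → . , B], [B → . ,]

GOTO = { [B → . , B], [B → . ,], [B → . y B], [B → y . B] }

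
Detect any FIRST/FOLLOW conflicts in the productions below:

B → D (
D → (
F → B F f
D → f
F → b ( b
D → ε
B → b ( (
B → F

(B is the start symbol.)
Nullable non-terminals: D.

D: nullable alternative(s) D → ε; FOLLOW(D) = { '(' }
  D → (: FIRST \ {ε} = { '(' } — overlaps FOLLOW(D) on { '(' }: CONFLICT
  D → f: FIRST \ {ε} = { 'f' } — disjoint from FOLLOW(D)
  D → ε: FIRST \ {ε} = { } — this is the only nullable alternative, skip

B, F have no nullable alternative, so no FIRST/FOLLOW check is needed there.

So the grammar has 1 FIRST/FOLLOW conflict (marked CONFLICT above).

Answer: Yes. D → '(' with FOLLOW(D) on { '(' }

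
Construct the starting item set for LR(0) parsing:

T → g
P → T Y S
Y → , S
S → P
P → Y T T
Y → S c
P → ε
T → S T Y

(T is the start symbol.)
{ [P → . T Y S], [P → . Y T T], [P → .], [S → . P], [T → . S T Y], [T → . g], [T' → . T], [Y → . , S], [Y → . S c] }

First, augment the grammar with T' → T
I₀ = CLOSURE({ [T' → . T] }):
  [T' → . T] has the dot before T: add [T → . g], [T → . S T Y]
  [T → . S T Y] has the dot before S: add [S → . P]
  [S → . P] has the dot before P: add [P → . T Y S], [P → . Y T T], [P → .]
  [P → . Y T T] has the dot before Y: add [Y → . , S], [Y → . S c]
No further items can be added.

I₀ = { [P → . T Y S], [P → . Y T T], [P → .], [S → . P], [T → . S T Y], [T → . g], [T' → . T], [Y → . , S], [Y → . S c] }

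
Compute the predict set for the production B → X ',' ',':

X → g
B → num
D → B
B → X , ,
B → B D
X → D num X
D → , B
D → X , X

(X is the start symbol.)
PREDICT(B → X ',' ',') = (FIRST(RHS) \ {ε}) ∪ (FOLLOW(B) if ε ∈ FIRST(RHS), i.e. RHS ⇒* ε)
FIRST(X) = { ',', 'g', 'num' }
FIRST(X ',' ',') = { ',', 'g', 'num' }
ε ∉ FIRST(X ',' ','), so FOLLOW(B) is not added.
PREDICT(B → X ',' ',') = { ',', 'g', 'num' }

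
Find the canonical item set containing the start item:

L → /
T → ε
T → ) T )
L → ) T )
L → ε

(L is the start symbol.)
{ [L → . ) T )], [L → . /], [L → .], [L' → . L] }

First, augment the grammar with L' → L
I₀ = CLOSURE({ [L' → . L] }):
  [L' → . L] has the dot before L: add [L → . /], [L → . ) T )], [L → .]
No further items can be added.

I₀ = { [L → . ) T )], [L → . /], [L → .], [L' → . L] }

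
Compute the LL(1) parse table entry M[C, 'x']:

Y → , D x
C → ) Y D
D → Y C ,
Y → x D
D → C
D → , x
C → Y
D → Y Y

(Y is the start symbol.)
To find M[C, 'x'], we find productions for C where 'x' is in the predict set (PREDICT(N → α) = (FIRST(α) \ {ε}) ∪ (FOLLOW(N) if α ⇒* ε)).

Relevant sets:
  FIRST(Y) = { ',', 'x' }

C → ) Y D: PREDICT = { ')' }
C → Y: PREDICT = { ',', 'x' }
  'x' is in predict set, so this production goes in M[C, 'x']

M[C, 'x'] = C → Y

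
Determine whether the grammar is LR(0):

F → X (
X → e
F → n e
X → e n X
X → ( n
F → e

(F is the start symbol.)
A grammar is LR(0) if no state in the canonical LR(0) collection has:
  - both a shift item (dot before a terminal) and a complete item (shift-reduce conflict), or
  - two or more complete items (reduce-reduce conflict; the accept item [F' → F .] counts as a complete item here).

Augment with F' → F and build the canonical LR(0) collection (I0 = CLOSURE({[F' → . F]}), then GOTO on every symbol after a dot until no new states appear). It has 12 states:
  I0: { [F → . X (], [F → . e], [F → . n e], [F' → . F], [X → . ( n], [X → . e n X], [X → . e] }  — shift
  I1: { [X → ( . n] }  — shift
  I2: { [F' → F .] }  — accept
  I3: { [F → X . (] }  — shift
  I4: { [F → e .], [X → e . n X], [X → e .] }  — shift, 2 reduces
  I5: { [F → n . e] }  — shift
  I6: { [F → n e .] }  — reduce
  I7: { [X → . ( n], [X → . e n X], [X → . e], [X → e n . X] }  — shift
  I8: { [X → e n X .] }  — reduce
  I9: { [X → e . n X], [X → e .] }  — shift, reduce
  I10: { [F → X ( .] }  — reduce
  I11: { [X → ( n .] }  — reduce

Conflict in state I4:
  Shift-reduce conflict between [F → e .] and [X → e . n X]
So the grammar is NOT LR(0).

Answer: No. Shift-reduce conflict between [F → e .] and [X → e . n X]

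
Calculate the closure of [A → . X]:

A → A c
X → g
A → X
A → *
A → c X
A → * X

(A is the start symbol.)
To compute CLOSURE, for each item [A → α.Bβ] where B is a non-terminal, add [B → .γ] for all productions B → γ; repeat for the newly added items until nothing changes.

Start with: [A → . X]
  [A → . X] has the dot before X: add [X → . g]
No further items can be added.

CLOSURE = { [A → . X], [X → . g] }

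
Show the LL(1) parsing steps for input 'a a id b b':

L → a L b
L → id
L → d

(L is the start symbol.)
Stack is shown with the top on the left.

Stack      Input         Action
-------------------------------
L $        a a id b b $  output L → a L b
a L b $    a a id b b $  match 'a'
L b $      a id b b $    output L → a L b
a L b b $  a id b b $    match 'a'
L b b $    id b b $      output L → id
id b b $   id b b $      match 'id'
b b $      b b $         match 'b'
b $        b $           match 'b'
$          $             accept

The string is accepted.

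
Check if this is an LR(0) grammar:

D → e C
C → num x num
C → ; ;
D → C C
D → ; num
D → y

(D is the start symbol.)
Yes, the grammar is LR(0)

A grammar is LR(0) if no state in the canonical LR(0) collection has:
  - both a shift item (dot before a terminal) and a complete item (shift-reduce conflict), or
  - two or more complete items (reduce-reduce conflict; the accept item [D' → D .] counts as a complete item here).

Augment with D' → D and build the canonical LR(0) collection (I0 = CLOSURE({[D' → . D]}), then GOTO on every symbol after a dot until no new states appear). It has 14 states:
  I0: { [C → . ; ;], [C → . num x num], [D → . ; num], [D → . C C], [D → . e C], [D → . y], [D' → . D] }  — shift
  I1: { [C → ; . ;], [D → ; . num] }  — shift
  I2: { [C → . ; ;], [C → . num x num], [D → C . C] }  — shift
  I3: { [D' → D .] }  — accept
  I4: { [C → . ; ;], [C → . num x num], [D → e . C] }  — shift
  I5: { [C → num . x num] }  — shift
  I6: { [D → y .] }  — reduce
  I7: { [C → num x . num] }  — shift
  I8: { [C → num x num .] }  — reduce
  I9: { [C → ; . ;] }  — shift
  I10: { [D → e C .] }  — reduce
  I11: { [C → ; ; .] }  — reduce
  I12: { [D → C C .] }  — reduce
  I13: { [D → ; num .] }  — reduce

Every state is either a pure shift/goto state or contains exactly one complete item and nothing to shift — no conflicts. The grammar is LR(0).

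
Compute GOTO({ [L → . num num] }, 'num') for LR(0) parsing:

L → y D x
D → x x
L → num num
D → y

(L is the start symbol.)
GOTO(I, 'num') = CLOSURE({ [A → αX.β] : [A → α.Xβ] ∈ I, X = 'num' })

Items with dot before 'num', with the dot advanced:
  [L → . num num] → [L → num . num]
Closure adds nothing (no advanced item has the dot before a non-terminal).

GOTO = { [L → num . num] }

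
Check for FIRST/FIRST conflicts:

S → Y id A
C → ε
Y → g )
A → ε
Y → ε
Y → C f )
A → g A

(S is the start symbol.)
A FIRST/FIRST conflict occurs when two productions N → α and N → β for the same non-terminal have FIRST(α) ∩ FIRST(β) ≠ ∅ (with ε ∈ FIRST of a nullable right-hand side, so two nullable alternatives also conflict).

FIRST sets of the non-terminals at (or reachable through a nullable prefix from) the front of some alternative:
  FIRST(C) = { ε }

Productions for Y:
  Y → g ): FIRST = { 'g' }
  Y → ε: FIRST = { ε }
  Y → C f ): FIRST = { 'f' }
Productions for A:
  A → ε: FIRST = { ε }
  A → g A: FIRST = { 'g' }
S, C have only one production, so no FIRST/FIRST conflict is possible there.

All alternatives of each non-terminal have pairwise disjoint FIRST sets.

Answer: No FIRST/FIRST conflicts.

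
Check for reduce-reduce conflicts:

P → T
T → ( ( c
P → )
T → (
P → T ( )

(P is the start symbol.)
No reduce-reduce conflicts

A reduce-reduce conflict occurs when an LR(0) state has two complete items [A → α .] and [B → β .] — both call for a reduction, and with no lookahead the parser cannot choose between them.

Augment with P' → P and build the canonical LR(0) collection (I0 = CLOSURE({[P' → . P]}), then GOTO on every symbol after a dot until no new states appear). It has 9 states:
  I0: { [P → . )], [P → . T ( )], [P → . T], [P' → . P], [T → . ( ( c], [T → . (] }  — shift
  I1: { [T → ( . ( c], [T → ( .] }  — shift, reduce
  I2: { [P → ) .] }  — reduce
  I3: { [P' → P .] }  — accept
  I4: { [P → T . ( )], [P → T .] }  — shift, reduce
  I5: { [P → T ( . )] }  — shift
  I6: { [P → T ( ) .] }  — reduce
  I7: { [T → ( ( . c] }  — shift
  I8: { [T → ( ( c .] }  — reduce

No state contains more than one complete item.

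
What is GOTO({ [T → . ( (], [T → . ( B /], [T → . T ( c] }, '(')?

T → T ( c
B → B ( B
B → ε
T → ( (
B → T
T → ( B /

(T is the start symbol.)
{ [B → . B ( B], [B → . T], [B → .], [T → ( . (], [T → ( . B /], [T → . ( (], [T → . ( B /], [T → . T ( c] }

GOTO(I, '(') = CLOSURE({ [A → αX.β] : [A → α.Xβ] ∈ I, X = '(' })

Items with dot before '(', with the dot advanced:
  [T → . ( (] → [T → ( . (]
  [T → . ( B /] → [T → ( . B /]
Closure of the advanced items:
  [T → ( . B /] has the dot before B: add [B → . B ( B], [B → .], [B → . T]
  [B → . T] has the dot before T: add [T → . T ( c], [T → . ( (], [T → . ( B /]

GOTO = { [B → . B ( B], [B → . T], [B → .], [T → ( . (], [T → ( . B /], [T → . ( (], [T → . ( B /], [T → . T ( c] }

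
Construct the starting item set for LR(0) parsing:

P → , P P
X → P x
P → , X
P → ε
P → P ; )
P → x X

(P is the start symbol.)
First, augment the grammar with P' → P
I₀ = CLOSURE({ [P' → . P] }):
  [P' → . P] has the dot before P: add [P → . , P P], [P → . , X], [P → .], [P → . P ; )], [P → . x X]
No further items can be added.

I₀ = { [P → . , P P], [P → . , X], [P → . P ; )], [P → . x X], [P → .], [P' → . P] }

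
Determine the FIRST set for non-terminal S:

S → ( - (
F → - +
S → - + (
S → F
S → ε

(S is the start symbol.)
FIRST sets of the other non-terminals involved (by the same procedure, iterated to a fixed point):
  FIRST(F) = { '-' }

From S → ( - (:
  - '(' is a terminal: add '(' and stop
From S → - + (:
  - '-' is a terminal: add '-' and stop
From S → F:
  - F is a non-terminal: add FIRST(F) \ {ε} = { '-' }
    F is not nullable, so stop
From S → ε:
  - ε-production, so ε ∈ FIRST(S)

Collecting: FIRST(S) = { '(', '-', ε }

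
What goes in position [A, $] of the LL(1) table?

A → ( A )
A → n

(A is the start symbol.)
Empty (error entry)

To find M[A, $], we find productions for A where $ is in the predict set (PREDICT(N → α) = (FIRST(α) \ {ε}) ∪ (FOLLOW(N) if α ⇒* ε)).

A → ( A ): PREDICT = { '(' }
A → n: PREDICT = { 'n' }

M[A, $] is empty (no production applies)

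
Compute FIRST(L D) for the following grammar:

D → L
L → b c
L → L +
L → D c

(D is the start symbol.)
FIRST sets of the non-terminals involved (from the grammar, by fixed-point iteration):
  FIRST(L) = { 'b' }

To compute FIRST(L D), process the symbols left to right:
Symbol L is a non-terminal. Add FIRST(L) \ {ε} = { 'b' }
L is not nullable (ε ∉ FIRST(L)), so stop here.
FIRST(L D) = { 'b' }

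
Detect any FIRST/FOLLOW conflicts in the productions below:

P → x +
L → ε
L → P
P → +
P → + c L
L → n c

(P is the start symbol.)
No FIRST/FOLLOW conflicts.

Nullable non-terminals: L.
FIRST sets used below: FIRST(P) = { '+', 'x' }

L: nullable alternative(s) L → ε; FOLLOW(L) = { $ }
  L → ε: FIRST \ {ε} = { } — this is the only nullable alternative, skip
  L → P: FIRST \ {ε} = { '+', 'x' } — disjoint from FOLLOW(L)
  L → n c: FIRST \ {ε} = { 'n' } — disjoint from FOLLOW(L)

P has no nullable alternative, so no FIRST/FOLLOW check is needed there.

No FIRST/FOLLOW conflicts found.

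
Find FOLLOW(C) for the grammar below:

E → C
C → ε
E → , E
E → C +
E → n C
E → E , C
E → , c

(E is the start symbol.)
{ $, '+', ',' }

To compute FOLLOW(C), find every occurrence of C on a right-hand side N → α C β: add FIRST(β) \ {ε}, and if β is empty or nullable also add FOLLOW(N). Iterate to a fixed point.

In E → C: C is at the end, add FOLLOW(E)
In E → C +: C is followed by '+', add FIRST('+') \ {ε} = { '+' }
In E → n C: C is at the end, add FOLLOW(E)
In E → E , C: C is at the end, add FOLLOW(E)

The FOLLOW sets referred to above (computed the same way, to a fixed point):
  FOLLOW(E) = { $, ',' }

Taking the union: FOLLOW(C) = { $, '+', ',' }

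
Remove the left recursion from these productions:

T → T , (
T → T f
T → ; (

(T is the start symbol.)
T is directly left-recursive. The standard transformation for
  A → A α₁ | ... | A α_m | β₁ | ... | β_n
is
  A  → β₁ A' | ... | β_n A'
  A' → α₁ A' | ... | α_m A' | ε

T → ; ( becomes T → ; ( T'
T → T , ( becomes T' → , ( T'
T → T f becomes T' → f T'
Add T' → ε

Resulting grammar:
T → ; ( T'
T' → , ( T'
T' → f T'
T' → ε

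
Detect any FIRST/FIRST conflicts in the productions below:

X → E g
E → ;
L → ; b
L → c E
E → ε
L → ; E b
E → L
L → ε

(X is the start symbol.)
Yes. E → ';' / E → L on { ';' }; E → ε / E → L on { ε }; L → ';' b / L → ';' E b on { ';' }

A FIRST/FIRST conflict occurs when two productions N → α and N → β for the same non-terminal have FIRST(α) ∩ FIRST(β) ≠ ∅ (with ε ∈ FIRST of a nullable right-hand side, so two nullable alternatives also conflict).

FIRST sets of the non-terminals at (or reachable through a nullable prefix from) the front of some alternative:
  FIRST(L) = { ';', 'c', ε }

Productions for E:
  E → ;: FIRST = { ';' }
  E → ε: FIRST = { ε }
  E → L: FIRST = { ';', 'c', ε }
Productions for L:
  L → ; b: FIRST = { ';' }
  L → c E: FIRST = { 'c' }
  L → ; E b: FIRST = { ';' }
  L → ε: FIRST = { ε }
X has only one production, so no FIRST/FIRST conflict is possible there.

Conflict for E: E → ; and E → L
  Overlap: { ';' }
Conflict for E: E → ε and E → L
  Overlap: { ε }
Conflict for L: L → ; b and L → ; E b
  Overlap: { ';' }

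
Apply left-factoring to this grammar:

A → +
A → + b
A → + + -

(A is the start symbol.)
Left-factoring transforms A → αβ₁ | αβ₂ into A → αA' and A' → β₁ | β₂
(α is the longest common prefix among the alternatives). Repeat until
no nonterminal has two alternatives with a common prefix.

Round 1: A has alternatives sharing prefix '+'. Introduce A': A → + A'
  Add: A' → ε
  Add: A' → b
  Add: A' → + -

No remaining common prefixes — done.

Resulting grammar:
A → + A'
A' → ε
A' → b
A' → + -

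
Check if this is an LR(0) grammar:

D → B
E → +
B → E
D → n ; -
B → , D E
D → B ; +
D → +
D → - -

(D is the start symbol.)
A grammar is LR(0) if no state in the canonical LR(0) collection has:
  - both a shift item (dot before a terminal) and a complete item (shift-reduce conflict), or
  - two or more complete items (reduce-reduce conflict; the accept item [D' → D .] counts as a complete item here).

Augment with D' → D and build the canonical LR(0) collection (I0 = CLOSURE({[D' → . D]}), then GOTO on every symbol after a dot until no new states appear). It has 16 states:
  I0: { [B → . , D E], [B → . E], [D → . +], [D → . - -], [D → . B ; +], [D → . B], [D → . n ; -], [D' → . D], [E → . +] }  — shift
  I1: { [D → + .], [E → + .] }  — 2 reduces
  I2: { [B → , . D E], [B → . , D E], [B → . E], [D → . +], [D → . - -], [D → . B ; +], [D → . B], [D → . n ; -], [E → . +] }  — shift
  I3: { [D → - . -] }  — shift
  I4: { [D → B . ; +], [D → B .] }  — shift, reduce
  I5: { [D' → D .] }  — accept
  I6: { [B → E .] }  — reduce
  I7: { [D → n . ; -] }  — shift
  I8: { [D → n ; . -] }  — shift
  I9: { [D → n ; - .] }  — reduce
  I10: { [D → B ; . +] }  — shift
  I11: { [D → B ; + .] }  — reduce
  I12: { [D → - - .] }  — reduce
  I13: { [B → , D . E], [E → . +] }  — shift
  I14: { [E → + .] }  — reduce
  I15: { [B → , D E .] }  — reduce

Conflict in state I1:
  Reduce-reduce conflict: [D → + .] and [E → + .]
So the grammar is NOT LR(0).

Answer: No. Reduce-reduce conflict: [D → + .] and [E → + .]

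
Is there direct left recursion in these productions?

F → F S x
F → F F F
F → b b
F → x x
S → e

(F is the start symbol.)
Yes, F is left-recursive

F → F S x: LEFT RECURSIVE (starts with F)
F → F F F: LEFT RECURSIVE (starts with F)
F → b b: starts with b
F → x x: starts with x
S → e: starts with e

The grammar has direct left recursion on: F.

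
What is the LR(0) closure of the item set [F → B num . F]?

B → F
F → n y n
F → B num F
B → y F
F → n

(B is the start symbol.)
{ [B → . F], [B → . y F], [F → . B num F], [F → . n y n], [F → . n], [F → B num . F] }

Start with: [F → B num . F]
  [F → B num . F] has the dot before F: add [F → . n y n], [F → . B num F], [F → . n]
  [F → . B num F] has the dot before B: add [B → . F], [B → . y F]
No further items can be added.

CLOSURE = { [B → . F], [B → . y F], [F → . B num F], [F → . n y n], [F → . n], [F → B num . F] }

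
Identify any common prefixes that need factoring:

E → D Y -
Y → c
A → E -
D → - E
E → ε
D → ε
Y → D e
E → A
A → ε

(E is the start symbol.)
No, left-factoring is not needed

Left-factoring is needed when two productions for the same non-terminal
share a common prefix on the right-hand side.

Productions for E:
  E → D Y -
  E → ε
  E → A
Productions for Y:
  Y → c
  Y → D e
Productions for A:
  A → E -
  A → ε
Productions for D:
  D → - E
  D → ε

No common prefixes found.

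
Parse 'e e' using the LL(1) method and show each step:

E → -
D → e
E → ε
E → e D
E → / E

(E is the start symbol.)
LL(1) parsing maintains a stack (initially the start symbol over $) and the input. At each step: if the stack top is a terminal, match it against the current input token; if it is a non-terminal N, replace it with the RHS of M[N, lookahead] (the unique production whose predict set contains the lookahead).

Stack is shown with the top on the left.

Stack  Input  Action
--------------------
E $    e e $  output E → e D
e D $  e e $  match 'e'
D $    e $    output D → e
e $    e $    match 'e'
$      $      accept

The string is accepted.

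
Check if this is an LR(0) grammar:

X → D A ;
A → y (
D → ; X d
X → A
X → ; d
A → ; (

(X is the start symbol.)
Yes, the grammar is LR(0)

A grammar is LR(0) if no state in the canonical LR(0) collection has:
  - both a shift item (dot before a terminal) and a complete item (shift-reduce conflict), or
  - two or more complete items (reduce-reduce conflict; the accept item [X' → X .] counts as a complete item here).

Augment with X' → X and build the canonical LR(0) collection (I0 = CLOSURE({[X' → . X]}), then GOTO on every symbol after a dot until no new states appear). It has 14 states:
  I0: { [A → . ; (], [A → . y (], [D → . ; X d], [X → . ; d], [X → . A], [X → . D A ;], [X' → . X] }  — shift
  I1: { [A → . ; (], [A → . y (], [A → ; . (], [D → . ; X d], [D → ; . X d], [X → . ; d], [X → . A], [X → . D A ;], [X → ; . d] }  — shift
  I2: { [X → A .] }  — reduce
  I3: { [A → . ; (], [A → . y (], [X → D . A ;] }  — shift
  I4: { [X' → X .] }  — accept
  I5: { [A → y . (] }  — shift
  I6: { [A → y ( .] }  — reduce
  I7: { [A → ; . (] }  — shift
  I8: { [X → D A . ;] }  — shift
  I9: { [X → D A ; .] }  — reduce
  I10: { [A → ; ( .] }  — reduce
  I11: { [D → ; X . d] }  — shift
  I12: { [X → ; d .] }  — reduce
  I13: { [D → ; X d .] }  — reduce

Every state is either a pure shift/goto state or contains exactly one complete item and nothing to shift — no conflicts. The grammar is LR(0).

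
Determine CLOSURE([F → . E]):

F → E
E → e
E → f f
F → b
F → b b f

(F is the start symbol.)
To compute CLOSURE, for each item [A → α.Bβ] where B is a non-terminal, add [B → .γ] for all productions B → γ; repeat for the newly added items until nothing changes.

Start with: [F → . E]
  [F → . E] has the dot before E: add [E → . e], [E → . f f]
No further items can be added.

CLOSURE = { [E → . e], [E → . f f], [F → . E] }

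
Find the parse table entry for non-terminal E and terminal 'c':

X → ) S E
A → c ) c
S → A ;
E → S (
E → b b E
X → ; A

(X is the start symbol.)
E → S (

To find M[E, 'c'], we find productions for E where 'c' is in the predict set (PREDICT(N → α) = (FIRST(α) \ {ε}) ∪ (FOLLOW(N) if α ⇒* ε)).

Relevant sets:
  FIRST(S) = { 'c' }

E → S (: PREDICT = { 'c' }
  'c' is in predict set, so this production goes in M[E, 'c']
E → b b E: PREDICT = { 'b' }

M[E, 'c'] = E → S (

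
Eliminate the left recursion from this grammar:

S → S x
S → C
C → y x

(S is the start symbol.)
S → C S'
S' → x S'
S' → ε
C → y x

S is directly left-recursive. The standard transformation for
  A → A α₁ | ... | A α_m | β₁ | ... | β_n
is
  A  → β₁ A' | ... | β_n A'
  A' → α₁ A' | ... | α_m A' | ε

S → C becomes S → C S'
S → S x becomes S' → x S'
Add S' → ε

Productions for other non-terminals are unchanged:
  C → y x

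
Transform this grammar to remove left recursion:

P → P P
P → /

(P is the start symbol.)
P → / P'
P' → P P'
P' → ε

P is directly left-recursive. The standard transformation for
  A → A α₁ | ... | A α_m | β₁ | ... | β_n
is
  A  → β₁ A' | ... | β_n A'
  A' → α₁ A' | ... | α_m A' | ε

P → / becomes P → / P'
P → P P becomes P' → P P'
Add P' → ε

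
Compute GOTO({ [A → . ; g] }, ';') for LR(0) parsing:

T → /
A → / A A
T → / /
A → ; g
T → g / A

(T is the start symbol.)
{ [A → ; . g] }

GOTO(I, ';') = CLOSURE({ [A → αX.β] : [A → α.Xβ] ∈ I, X = ';' })

Items with dot before ';', with the dot advanced:
  [A → . ; g] → [A → ; . g]
Closure adds nothing (no advanced item has the dot before a non-terminal).

GOTO = { [A → ; . g] }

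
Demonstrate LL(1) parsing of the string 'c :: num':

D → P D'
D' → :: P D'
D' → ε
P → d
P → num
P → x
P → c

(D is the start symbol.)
LL(1) parsing maintains a stack (initially the start symbol over $) and the input. At each step: if the stack top is a terminal, match it against the current input token; if it is a non-terminal N, replace it with the RHS of M[N, lookahead] (the unique production whose predict set contains the lookahead).

Stack is shown with the top on the left.

Stack      Input       Action
-----------------------------
D $        c :: num $  output D → P D'
P D' $     c :: num $  output P → c
c D' $     c :: num $  match 'c'
D' $       :: num $    output D' → :: P D'
:: P D' $  :: num $    match '::'
P D' $     num $       output P → num
num D' $   num $       match 'num'
D' $       $           output D' → ε
$          $           accept

The string is accepted.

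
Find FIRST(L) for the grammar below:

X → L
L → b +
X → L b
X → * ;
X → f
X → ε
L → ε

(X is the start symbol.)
From L → b +:
  - b is a terminal: add 'b' and stop
From L → ε:
  - ε-production, so ε ∈ FIRST(L)

Collecting: FIRST(L) = { 'b', ε }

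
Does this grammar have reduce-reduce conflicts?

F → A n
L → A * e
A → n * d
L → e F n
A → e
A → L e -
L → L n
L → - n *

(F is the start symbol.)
A reduce-reduce conflict occurs when an LR(0) state has two complete items [A → α .] and [B → β .] — both call for a reduction, and with no lookahead the parser cannot choose between them.

Augment with F' → F and build the canonical LR(0) collection (I0 = CLOSURE({[F' → . F]}), then GOTO on every symbol after a dot until no new states appear). It has 19 states:
  I0: { [A → . L e -], [A → . e], [A → . n * d], [F → . A n], [F' → . F], [L → . - n *], [L → . A * e], [L → . L n], [L → . e F n] }  — shift
  I1: { [L → - . n *] }  — shift
  I2: { [F → A . n], [L → A . * e] }  — shift
  I3: { [F' → F .] }  — accept
  I4: { [A → L . e -], [L → L . n] }  — shift
  I5: { [A → . L e -], [A → . e], [A → . n * d], [A → e .], [F → . A n], [L → . - n *], [L → . A * e], [L → . L n], [L → . e F n], [L → e . F n] }  — shift, reduce
  I6: { [A → n . * d] }  — shift
  I7: { [A → n * . d] }  — shift
  I8: { [A → n * d .] }  — reduce
  I9: { [L → e F . n] }  — shift
  I10: { [L → e F n .] }  — reduce
  I11: { [A → L e . -] }  — shift
  I12: { [L → L n .] }  — reduce
  I13: { [A → L e - .] }  — reduce
  I14: { [L → A * . e] }  — shift
  I15: { [F → A n .] }  — reduce
  I16: { [L → A * e .] }  — reduce
  I17: { [L → - n . *] }  — shift
  I18: { [L → - n * .] }  — reduce

No state contains more than one complete item.

Answer: No reduce-reduce conflicts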